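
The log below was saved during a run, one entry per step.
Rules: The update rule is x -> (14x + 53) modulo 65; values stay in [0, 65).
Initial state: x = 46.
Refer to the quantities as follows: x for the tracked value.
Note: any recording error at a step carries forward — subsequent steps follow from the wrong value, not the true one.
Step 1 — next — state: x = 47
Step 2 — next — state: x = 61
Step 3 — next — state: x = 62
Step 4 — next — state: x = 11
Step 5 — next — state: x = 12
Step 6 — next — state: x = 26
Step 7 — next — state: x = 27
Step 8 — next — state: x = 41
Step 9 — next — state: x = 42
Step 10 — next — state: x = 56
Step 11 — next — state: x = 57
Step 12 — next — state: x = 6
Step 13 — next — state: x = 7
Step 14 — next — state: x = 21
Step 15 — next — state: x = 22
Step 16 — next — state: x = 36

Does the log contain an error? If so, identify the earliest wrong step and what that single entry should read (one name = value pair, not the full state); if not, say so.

Recomputing the run from the initial state:
step 1: x = 47
step 2: x = 61
step 3: x = 62
step 4: x = 11
step 5: x = 12
step 6: x = 26
step 7: x = 27
step 8: x = 41
step 9: x = 42
step 10: x = 56
step 11: x = 57
step 12: x = 6
step 13: x = 7
step 14: x = 21
step 15: x = 22
step 16: x = 36
This matches the log at every step.

no error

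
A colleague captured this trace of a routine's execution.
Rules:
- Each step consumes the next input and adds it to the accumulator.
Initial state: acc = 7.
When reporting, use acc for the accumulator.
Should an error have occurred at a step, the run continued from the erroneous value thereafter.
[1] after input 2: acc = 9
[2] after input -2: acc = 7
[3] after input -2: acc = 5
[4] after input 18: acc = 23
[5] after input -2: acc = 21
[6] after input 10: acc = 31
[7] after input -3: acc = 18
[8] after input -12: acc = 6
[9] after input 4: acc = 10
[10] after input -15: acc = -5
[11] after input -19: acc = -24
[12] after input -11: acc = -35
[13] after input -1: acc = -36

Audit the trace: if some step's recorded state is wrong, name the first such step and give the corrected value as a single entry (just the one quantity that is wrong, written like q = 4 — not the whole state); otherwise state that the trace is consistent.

step 7, acc = 28

Recomputing the run from the initial state:
step 1: acc = 9
step 2: acc = 7
step 3: acc = 5
step 4: acc = 23
step 5: acc = 21
step 6: acc = 31
step 7: acc = 28
step 8: acc = 16
step 9: acc = 20
step 10: acc = 5
step 11: acc = -14
step 12: acc = -25
step 13: acc = -26
The first disagreement with the trace is at step 7, where the value should be acc = 28.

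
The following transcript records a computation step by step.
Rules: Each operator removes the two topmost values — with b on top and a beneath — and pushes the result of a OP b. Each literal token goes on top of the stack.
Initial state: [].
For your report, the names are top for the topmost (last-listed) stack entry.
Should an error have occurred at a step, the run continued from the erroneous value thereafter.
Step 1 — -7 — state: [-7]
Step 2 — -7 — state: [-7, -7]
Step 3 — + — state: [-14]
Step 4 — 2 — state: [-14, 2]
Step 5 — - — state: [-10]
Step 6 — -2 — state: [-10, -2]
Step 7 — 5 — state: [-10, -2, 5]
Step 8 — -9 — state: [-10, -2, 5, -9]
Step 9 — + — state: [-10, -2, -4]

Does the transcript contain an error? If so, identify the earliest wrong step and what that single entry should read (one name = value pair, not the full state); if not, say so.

step 5, top = -16

Recomputing the run from the initial state:
step 1: [-7]
step 2: [-7, -7]
step 3: [-14]
step 4: [-14, 2]
step 5: [-16]
step 6: [-16, -2]
step 7: [-16, -2, 5]
step 8: [-16, -2, 5, -9]
step 9: [-16, -2, -4]
The first disagreement with the transcript is at step 5, where the value should be top = -16.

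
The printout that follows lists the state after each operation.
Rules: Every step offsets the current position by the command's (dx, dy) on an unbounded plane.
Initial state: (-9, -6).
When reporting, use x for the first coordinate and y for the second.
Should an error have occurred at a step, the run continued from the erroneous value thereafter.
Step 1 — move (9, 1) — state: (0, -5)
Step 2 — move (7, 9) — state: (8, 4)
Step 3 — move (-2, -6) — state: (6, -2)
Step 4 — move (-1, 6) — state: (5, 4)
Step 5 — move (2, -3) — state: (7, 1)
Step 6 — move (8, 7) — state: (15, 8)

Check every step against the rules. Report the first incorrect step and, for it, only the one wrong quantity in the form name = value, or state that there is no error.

step 2, x = 7

1. x = -9 + (9) = 0, y = -6 + (1) = -5 (verified)
2. x = 0 + (7) = 7, y = -5 + (9) = 4 (the recorded entry deviates here)
First incorrect step: 2; the correct value is x = 7.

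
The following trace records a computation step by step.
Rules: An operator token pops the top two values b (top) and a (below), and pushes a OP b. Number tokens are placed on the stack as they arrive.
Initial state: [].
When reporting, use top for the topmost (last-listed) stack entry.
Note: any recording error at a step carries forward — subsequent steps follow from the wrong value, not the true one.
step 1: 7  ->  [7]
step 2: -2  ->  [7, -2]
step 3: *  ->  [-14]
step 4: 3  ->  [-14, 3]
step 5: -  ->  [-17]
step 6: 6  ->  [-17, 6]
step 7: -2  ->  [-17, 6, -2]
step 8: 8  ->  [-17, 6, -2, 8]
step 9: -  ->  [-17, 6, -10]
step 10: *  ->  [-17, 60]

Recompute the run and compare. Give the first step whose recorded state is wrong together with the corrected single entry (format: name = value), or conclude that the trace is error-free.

step 10, top = -60

Recomputing the run from the initial state:
step 1: [7]
step 2: [7, -2]
step 3: [-14]
step 4: [-14, 3]
step 5: [-17]
step 6: [-17, 6]
step 7: [-17, 6, -2]
step 8: [-17, 6, -2, 8]
step 9: [-17, 6, -10]
step 10: [-17, -60]
The first disagreement with the trace is at step 10, where the value should be top = -60.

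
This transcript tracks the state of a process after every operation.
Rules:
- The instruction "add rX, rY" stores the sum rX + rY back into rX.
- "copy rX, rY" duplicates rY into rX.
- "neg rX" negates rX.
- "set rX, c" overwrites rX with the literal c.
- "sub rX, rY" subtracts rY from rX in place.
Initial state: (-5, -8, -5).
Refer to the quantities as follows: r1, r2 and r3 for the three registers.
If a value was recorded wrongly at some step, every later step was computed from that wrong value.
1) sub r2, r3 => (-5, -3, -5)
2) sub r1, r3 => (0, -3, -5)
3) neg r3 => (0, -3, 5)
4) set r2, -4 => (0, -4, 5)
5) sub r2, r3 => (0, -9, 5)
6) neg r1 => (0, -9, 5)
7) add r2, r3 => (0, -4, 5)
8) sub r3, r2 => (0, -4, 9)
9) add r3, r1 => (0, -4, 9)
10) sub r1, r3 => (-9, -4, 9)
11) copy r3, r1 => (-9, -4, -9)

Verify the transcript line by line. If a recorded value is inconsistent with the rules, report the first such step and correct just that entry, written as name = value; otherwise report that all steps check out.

no error

Recomputing the run from the initial state:
step 1: r1 = -5, r2 = -3, r3 = -5
step 2: r1 = 0, r2 = -3, r3 = -5
step 3: r1 = 0, r2 = -3, r3 = 5
step 4: r1 = 0, r2 = -4, r3 = 5
step 5: r1 = 0, r2 = -9, r3 = 5
step 6: r1 = 0, r2 = -9, r3 = 5
step 7: r1 = 0, r2 = -4, r3 = 5
step 8: r1 = 0, r2 = -4, r3 = 9
step 9: r1 = 0, r2 = -4, r3 = 9
step 10: r1 = -9, r2 = -4, r3 = 9
step 11: r1 = -9, r2 = -4, r3 = -9
This matches the transcript at every step.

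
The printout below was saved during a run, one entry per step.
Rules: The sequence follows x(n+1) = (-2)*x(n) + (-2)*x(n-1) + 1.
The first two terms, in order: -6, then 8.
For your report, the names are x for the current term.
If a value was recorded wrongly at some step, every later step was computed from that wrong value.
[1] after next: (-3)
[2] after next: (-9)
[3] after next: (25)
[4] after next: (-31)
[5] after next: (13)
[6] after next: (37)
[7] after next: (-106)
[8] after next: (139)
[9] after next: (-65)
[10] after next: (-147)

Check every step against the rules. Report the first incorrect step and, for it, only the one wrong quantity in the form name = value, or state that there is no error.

step 1: x = -2*(8) + (-2)*(-6) + (1) = -3 -> confirmed correct
step 2: x = -2*(-3) + (-2)*(8) + (1) = -9 -> agrees with the printout
step 3: x = -2*(-9) + (-2)*(-3) + (1) = 25 -> confirmed correct
step 4: x = -2*(25) + (-2)*(-9) + (1) = -31 -> in agreement
step 5: x = -2*(-31) + (-2)*(25) + (1) = 13 -> same as recorded
step 6: x = -2*(13) + (-2)*(-31) + (1) = 37 -> checks out
step 7: x = -2*(37) + (-2)*(13) + (1) = -99 -> first mismatch against the printout
First deviation found at step 7; the corrected entry is x = -99.

step 7, x = -99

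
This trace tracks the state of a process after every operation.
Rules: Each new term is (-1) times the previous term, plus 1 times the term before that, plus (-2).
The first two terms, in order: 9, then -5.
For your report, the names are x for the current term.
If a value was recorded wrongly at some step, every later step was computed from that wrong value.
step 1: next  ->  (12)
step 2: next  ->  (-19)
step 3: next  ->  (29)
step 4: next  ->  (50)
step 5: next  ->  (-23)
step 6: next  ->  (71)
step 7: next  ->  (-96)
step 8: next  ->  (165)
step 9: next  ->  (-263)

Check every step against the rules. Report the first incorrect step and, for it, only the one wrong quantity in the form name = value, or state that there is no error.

step 4, x = -50

Recomputing the run from the initial state:
step 1: x = 12
step 2: x = -19
step 3: x = 29
step 4: x = -50
step 5: x = 77
step 6: x = -129
step 7: x = 204
step 8: x = -335
step 9: x = 537
The first disagreement with the trace is at step 4, where the value should be x = -50.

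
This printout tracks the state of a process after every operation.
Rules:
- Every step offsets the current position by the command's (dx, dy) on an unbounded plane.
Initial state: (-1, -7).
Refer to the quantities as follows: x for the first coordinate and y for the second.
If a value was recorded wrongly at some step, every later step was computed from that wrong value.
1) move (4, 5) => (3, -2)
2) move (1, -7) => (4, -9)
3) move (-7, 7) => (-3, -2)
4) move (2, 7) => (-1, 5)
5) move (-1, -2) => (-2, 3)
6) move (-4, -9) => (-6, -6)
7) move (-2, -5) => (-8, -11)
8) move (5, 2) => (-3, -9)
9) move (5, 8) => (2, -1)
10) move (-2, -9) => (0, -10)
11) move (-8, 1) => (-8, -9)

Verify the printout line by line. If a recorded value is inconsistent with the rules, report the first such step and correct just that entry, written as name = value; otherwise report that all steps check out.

step 1: x = -1 + (4) = 3, y = -7 + (5) = -2 -> exactly as logged
step 2: x = 3 + (1) = 4, y = -2 + (-7) = -9 -> checks out
step 3: x = 4 + (-7) = -3, y = -9 + (7) = -2 -> consistent with the printout
step 4: x = -3 + (2) = -1, y = -2 + (7) = 5 -> checks out
step 5: x = -1 + (-1) = -2, y = 5 + (-2) = 3 -> verified
step 6: x = -2 + (-4) = -6, y = 3 + (-9) = -6 -> checks out
step 7: x = -6 + (-2) = -8, y = -6 + (-5) = -11 -> no discrepancy
step 8: x = -8 + (5) = -3, y = -11 + (2) = -9 -> consistent with the printout
step 9: x = -3 + (5) = 2, y = -9 + (8) = -1 -> in agreement
step 10: x = 2 + (-2) = 0, y = -1 + (-9) = -10 -> no discrepancy
step 11: x = 0 + (-8) = -8, y = -10 + (1) = -9 -> same as recorded
All entries verified; no error found.

no error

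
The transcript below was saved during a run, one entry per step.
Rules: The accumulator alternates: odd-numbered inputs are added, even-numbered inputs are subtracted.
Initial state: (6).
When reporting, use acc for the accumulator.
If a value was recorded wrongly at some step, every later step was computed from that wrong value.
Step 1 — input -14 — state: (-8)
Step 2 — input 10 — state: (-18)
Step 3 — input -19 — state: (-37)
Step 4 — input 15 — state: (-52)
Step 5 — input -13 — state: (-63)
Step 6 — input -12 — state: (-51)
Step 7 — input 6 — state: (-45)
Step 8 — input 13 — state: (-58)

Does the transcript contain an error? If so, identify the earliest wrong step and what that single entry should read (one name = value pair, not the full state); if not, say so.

step 5, acc = -65

1. acc = 6 + -14 = -8 (exactly as logged)
2. acc = -8 - 10 = -18 (same as recorded)
3. acc = -18 + -19 = -37 (exactly as logged)
4. acc = -37 - 15 = -52 (no discrepancy)
5. acc = -52 + -13 = -65 (the transcript disagrees here)
The audit stops at step 5: the recorded entry is wrong and should be acc = -65.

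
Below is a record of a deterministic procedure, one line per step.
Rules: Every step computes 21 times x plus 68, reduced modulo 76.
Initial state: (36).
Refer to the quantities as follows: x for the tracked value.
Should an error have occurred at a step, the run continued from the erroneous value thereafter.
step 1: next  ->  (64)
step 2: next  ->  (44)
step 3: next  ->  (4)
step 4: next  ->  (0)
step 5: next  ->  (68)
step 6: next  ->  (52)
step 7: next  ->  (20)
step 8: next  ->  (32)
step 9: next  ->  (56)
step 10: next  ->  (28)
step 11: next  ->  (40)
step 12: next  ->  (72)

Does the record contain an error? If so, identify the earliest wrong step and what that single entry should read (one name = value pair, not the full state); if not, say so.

step 11, x = 48

1. x = (21*36 + 68) mod 76 = 64 (matches)
2. x = (21*64 + 68) mod 76 = 44 (checks out)
3. x = (21*44 + 68) mod 76 = 4 (matches)
4. x = (21*4 + 68) mod 76 = 0 (no discrepancy)
5. x = (21*0 + 68) mod 76 = 68 (same as recorded)
6. x = (21*68 + 68) mod 76 = 52 (agrees with the record)
7. x = (21*52 + 68) mod 76 = 20 (verified)
8. x = (21*20 + 68) mod 76 = 32 (verified)
9. x = (21*32 + 68) mod 76 = 56 (consistent with the record)
10. x = (21*56 + 68) mod 76 = 28 (same as recorded)
11. x = (21*28 + 68) mod 76 = 48 (first mismatch against the record)
First deviation found at step 11; the corrected entry is x = 48.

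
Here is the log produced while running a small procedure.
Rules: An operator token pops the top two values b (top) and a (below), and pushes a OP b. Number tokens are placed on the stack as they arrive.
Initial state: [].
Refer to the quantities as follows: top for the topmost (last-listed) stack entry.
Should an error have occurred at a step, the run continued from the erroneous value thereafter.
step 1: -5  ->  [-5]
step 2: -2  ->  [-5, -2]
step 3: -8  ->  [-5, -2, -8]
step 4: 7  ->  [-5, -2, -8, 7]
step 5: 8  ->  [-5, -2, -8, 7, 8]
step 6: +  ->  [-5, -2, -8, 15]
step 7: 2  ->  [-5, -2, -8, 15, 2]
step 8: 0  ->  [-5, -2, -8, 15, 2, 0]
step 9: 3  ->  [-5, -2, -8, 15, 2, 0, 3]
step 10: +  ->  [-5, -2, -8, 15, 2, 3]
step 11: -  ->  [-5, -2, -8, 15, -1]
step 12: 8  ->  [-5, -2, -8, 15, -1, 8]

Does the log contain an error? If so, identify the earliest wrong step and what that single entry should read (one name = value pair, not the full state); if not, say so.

Recomputing the run from the initial state:
step 1: [-5]
step 2: [-5, -2]
step 3: [-5, -2, -8]
step 4: [-5, -2, -8, 7]
step 5: [-5, -2, -8, 7, 8]
step 6: [-5, -2, -8, 15]
step 7: [-5, -2, -8, 15, 2]
step 8: [-5, -2, -8, 15, 2, 0]
step 9: [-5, -2, -8, 15, 2, 0, 3]
step 10: [-5, -2, -8, 15, 2, 3]
step 11: [-5, -2, -8, 15, -1]
step 12: [-5, -2, -8, 15, -1, 8]
This matches the log at every step.

no error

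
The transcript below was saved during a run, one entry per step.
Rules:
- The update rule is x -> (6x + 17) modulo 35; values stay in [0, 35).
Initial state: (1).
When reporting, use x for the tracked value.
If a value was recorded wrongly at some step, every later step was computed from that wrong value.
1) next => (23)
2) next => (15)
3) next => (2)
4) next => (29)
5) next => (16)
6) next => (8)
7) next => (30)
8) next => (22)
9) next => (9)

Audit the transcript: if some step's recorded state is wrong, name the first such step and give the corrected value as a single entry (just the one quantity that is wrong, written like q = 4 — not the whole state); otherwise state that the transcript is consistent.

no error

Step 1: x = (6*1 + 17) mod 35 = 23 — agrees with the transcript.
Step 2: x = (6*23 + 17) mod 35 = 15 — no discrepancy.
Step 3: x = (6*15 + 17) mod 35 = 2 — matches.
Step 4: x = (6*2 + 17) mod 35 = 29 — in agreement.
Step 5: x = (6*29 + 17) mod 35 = 16 — checks out.
Step 6: x = (6*16 + 17) mod 35 = 8 — confirmed correct.
Step 7: x = (6*8 + 17) mod 35 = 30 — consistent with the transcript.
Step 8: x = (6*30 + 17) mod 35 = 22 — no discrepancy.
Step 9: x = (6*22 + 17) mod 35 = 9 — in agreement.
All steps check out; nothing to correct.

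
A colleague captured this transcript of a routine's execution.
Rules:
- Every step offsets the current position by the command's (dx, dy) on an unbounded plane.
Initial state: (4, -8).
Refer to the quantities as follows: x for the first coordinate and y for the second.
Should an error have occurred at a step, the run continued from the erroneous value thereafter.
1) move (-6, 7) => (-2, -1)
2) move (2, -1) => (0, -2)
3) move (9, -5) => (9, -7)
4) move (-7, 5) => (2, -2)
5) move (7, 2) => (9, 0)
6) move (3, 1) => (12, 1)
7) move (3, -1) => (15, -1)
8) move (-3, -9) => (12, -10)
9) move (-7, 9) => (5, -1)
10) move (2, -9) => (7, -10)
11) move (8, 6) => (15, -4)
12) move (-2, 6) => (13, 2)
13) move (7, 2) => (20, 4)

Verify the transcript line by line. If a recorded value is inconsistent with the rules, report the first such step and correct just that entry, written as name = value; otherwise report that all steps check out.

step 7, y = 0

Recomputing the run from the initial state:
step 1: x = -2, y = -1
step 2: x = 0, y = -2
step 3: x = 9, y = -7
step 4: x = 2, y = -2
step 5: x = 9, y = 0
step 6: x = 12, y = 1
step 7: x = 15, y = 0
step 8: x = 12, y = -9
step 9: x = 5, y = 0
step 10: x = 7, y = -9
step 11: x = 15, y = -3
step 12: x = 13, y = 3
step 13: x = 20, y = 5
The first disagreement with the transcript is at step 7, where the value should be y = 0.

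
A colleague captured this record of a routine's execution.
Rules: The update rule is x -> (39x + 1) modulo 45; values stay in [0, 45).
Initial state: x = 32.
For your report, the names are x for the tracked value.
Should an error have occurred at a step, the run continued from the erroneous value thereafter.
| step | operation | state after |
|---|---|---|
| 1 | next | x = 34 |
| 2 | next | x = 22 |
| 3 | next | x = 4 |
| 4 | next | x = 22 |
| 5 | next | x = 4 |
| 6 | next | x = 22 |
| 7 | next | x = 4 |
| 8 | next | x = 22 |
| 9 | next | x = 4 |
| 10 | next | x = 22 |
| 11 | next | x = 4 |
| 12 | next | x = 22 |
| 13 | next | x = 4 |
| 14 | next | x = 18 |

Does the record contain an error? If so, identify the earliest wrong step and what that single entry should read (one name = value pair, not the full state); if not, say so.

step 14, x = 22

Recomputing the run from the initial state:
step 1: x = 34
step 2: x = 22
step 3: x = 4
step 4: x = 22
step 5: x = 4
step 6: x = 22
step 7: x = 4
step 8: x = 22
step 9: x = 4
step 10: x = 22
step 11: x = 4
step 12: x = 22
step 13: x = 4
step 14: x = 22
The first disagreement with the record is at step 14, where the value should be x = 22.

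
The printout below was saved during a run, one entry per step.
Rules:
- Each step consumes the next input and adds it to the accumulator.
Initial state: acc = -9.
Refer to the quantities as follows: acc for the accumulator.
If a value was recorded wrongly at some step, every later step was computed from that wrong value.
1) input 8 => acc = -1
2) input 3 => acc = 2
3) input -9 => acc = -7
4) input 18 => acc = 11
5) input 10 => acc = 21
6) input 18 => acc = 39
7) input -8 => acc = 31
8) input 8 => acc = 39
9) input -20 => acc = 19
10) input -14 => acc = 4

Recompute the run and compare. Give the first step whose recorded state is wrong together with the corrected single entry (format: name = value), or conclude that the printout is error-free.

step 1: acc = -9 + 8 = -1 -> verified
step 2: acc = -1 + 3 = 2 -> agrees with the printout
step 3: acc = 2 + -9 = -7 -> same as recorded
step 4: acc = -7 + 18 = 11 -> agrees with the printout
step 5: acc = 11 + 10 = 21 -> checks out
step 6: acc = 21 + 18 = 39 -> verified
step 7: acc = 39 + -8 = 31 -> no discrepancy
step 8: acc = 31 + 8 = 39 -> in agreement
step 9: acc = 39 + -20 = 19 -> matches
step 10: acc = 19 + -14 = 5 -> a discrepancy with the printout
Step 10 is the first one off; corrected, acc = 5.

step 10, acc = 5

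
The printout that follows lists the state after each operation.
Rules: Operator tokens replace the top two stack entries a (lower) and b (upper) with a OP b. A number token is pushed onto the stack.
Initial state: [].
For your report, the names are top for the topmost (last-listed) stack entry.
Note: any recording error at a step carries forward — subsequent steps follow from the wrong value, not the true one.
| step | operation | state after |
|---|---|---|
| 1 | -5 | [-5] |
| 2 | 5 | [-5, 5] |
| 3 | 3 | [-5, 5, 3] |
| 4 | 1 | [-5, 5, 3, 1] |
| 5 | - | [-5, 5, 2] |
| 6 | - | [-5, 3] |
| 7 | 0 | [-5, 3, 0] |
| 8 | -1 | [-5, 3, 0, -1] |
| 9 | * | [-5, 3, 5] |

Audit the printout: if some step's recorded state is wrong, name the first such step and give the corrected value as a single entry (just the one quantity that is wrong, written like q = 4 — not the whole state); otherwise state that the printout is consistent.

step 9, top = 0

1. push -5: top = -5 (agrees with the printout)
2. push 5: top = 5 (verified)
3. push 3: top = 3 (in agreement)
4. push 1: top = 1 (verified)
5. 3 - 1 = 2 (same as recorded)
6. 5 - 2 = 3 (agrees with the printout)
7. push 0: top = 0 (consistent with the printout)
8. push -1: top = -1 (consistent with the printout)
9. 0 * -1 = 0 (the printout has a different value)
So the first discrepancy is step 9, where the right value is top = 0.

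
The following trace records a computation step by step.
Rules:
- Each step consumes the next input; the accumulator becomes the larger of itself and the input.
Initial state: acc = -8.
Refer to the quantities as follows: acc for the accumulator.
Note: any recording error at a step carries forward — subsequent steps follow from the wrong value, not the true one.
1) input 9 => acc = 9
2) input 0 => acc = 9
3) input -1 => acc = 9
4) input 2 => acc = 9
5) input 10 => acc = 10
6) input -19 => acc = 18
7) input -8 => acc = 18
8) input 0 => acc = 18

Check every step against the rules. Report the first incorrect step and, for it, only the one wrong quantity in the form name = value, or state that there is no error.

step 6, acc = 10

step 1: acc = max(-8, 9) = 9 -> checks out
step 2: acc = max(9, 0) = 9 -> in agreement
step 3: acc = max(9, -1) = 9 -> confirmed correct
step 4: acc = max(9, 2) = 9 -> no discrepancy
step 5: acc = max(9, 10) = 10 -> confirmed correct
step 6: acc = max(10, -19) = 10 -> a discrepancy with the trace
The audit stops at step 6: the recorded entry is wrong and should be acc = 10.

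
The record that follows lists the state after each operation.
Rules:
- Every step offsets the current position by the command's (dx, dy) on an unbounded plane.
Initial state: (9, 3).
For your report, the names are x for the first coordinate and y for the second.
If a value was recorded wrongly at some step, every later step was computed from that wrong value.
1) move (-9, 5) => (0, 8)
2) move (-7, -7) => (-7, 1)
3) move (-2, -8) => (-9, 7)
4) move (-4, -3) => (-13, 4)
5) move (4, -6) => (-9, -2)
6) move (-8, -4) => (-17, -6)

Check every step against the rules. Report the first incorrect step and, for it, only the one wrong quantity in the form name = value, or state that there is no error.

step 3, y = -7

Recomputing the run from the initial state:
step 1: x = 0, y = 8
step 2: x = -7, y = 1
step 3: x = -9, y = -7
step 4: x = -13, y = -10
step 5: x = -9, y = -16
step 6: x = -17, y = -20
The first disagreement with the record is at step 3, where the value should be y = -7.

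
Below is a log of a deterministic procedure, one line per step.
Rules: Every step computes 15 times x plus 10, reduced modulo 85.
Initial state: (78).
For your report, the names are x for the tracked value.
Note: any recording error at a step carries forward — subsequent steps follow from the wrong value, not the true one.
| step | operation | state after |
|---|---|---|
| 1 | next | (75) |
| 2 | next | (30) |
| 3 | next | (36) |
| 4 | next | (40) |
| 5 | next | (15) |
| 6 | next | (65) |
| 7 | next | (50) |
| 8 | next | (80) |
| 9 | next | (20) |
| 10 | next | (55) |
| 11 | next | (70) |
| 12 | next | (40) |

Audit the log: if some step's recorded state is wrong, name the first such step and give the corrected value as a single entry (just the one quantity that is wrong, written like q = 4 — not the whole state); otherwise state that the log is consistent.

step 1: x = (15*78 + 10) mod 85 = 75 -> in agreement
step 2: x = (15*75 + 10) mod 85 = 30 -> agrees with the log
step 3: x = (15*30 + 10) mod 85 = 35 -> not what was recorded
First incorrect step: 3; the correct value is x = 35.

step 3, x = 35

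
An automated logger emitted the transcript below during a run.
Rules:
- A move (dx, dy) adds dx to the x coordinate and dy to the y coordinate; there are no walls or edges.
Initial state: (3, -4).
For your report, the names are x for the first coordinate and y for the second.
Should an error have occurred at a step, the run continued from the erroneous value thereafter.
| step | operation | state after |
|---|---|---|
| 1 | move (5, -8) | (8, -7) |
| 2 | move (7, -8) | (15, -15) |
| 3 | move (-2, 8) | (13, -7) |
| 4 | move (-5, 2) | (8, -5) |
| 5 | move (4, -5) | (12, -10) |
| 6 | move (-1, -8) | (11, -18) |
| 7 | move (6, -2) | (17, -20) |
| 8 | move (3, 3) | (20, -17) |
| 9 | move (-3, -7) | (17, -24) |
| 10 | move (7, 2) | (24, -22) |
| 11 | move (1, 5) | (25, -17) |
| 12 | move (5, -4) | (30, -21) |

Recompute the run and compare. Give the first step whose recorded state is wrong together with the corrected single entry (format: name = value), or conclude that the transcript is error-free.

Recomputing the run from the initial state:
step 1: x = 8, y = -12
step 2: x = 15, y = -20
step 3: x = 13, y = -12
step 4: x = 8, y = -10
step 5: x = 12, y = -15
step 6: x = 11, y = -23
step 7: x = 17, y = -25
step 8: x = 20, y = -22
step 9: x = 17, y = -29
step 10: x = 24, y = -27
step 11: x = 25, y = -22
step 12: x = 30, y = -26
The first disagreement with the transcript is at step 1, where the value should be y = -12.

step 1, y = -12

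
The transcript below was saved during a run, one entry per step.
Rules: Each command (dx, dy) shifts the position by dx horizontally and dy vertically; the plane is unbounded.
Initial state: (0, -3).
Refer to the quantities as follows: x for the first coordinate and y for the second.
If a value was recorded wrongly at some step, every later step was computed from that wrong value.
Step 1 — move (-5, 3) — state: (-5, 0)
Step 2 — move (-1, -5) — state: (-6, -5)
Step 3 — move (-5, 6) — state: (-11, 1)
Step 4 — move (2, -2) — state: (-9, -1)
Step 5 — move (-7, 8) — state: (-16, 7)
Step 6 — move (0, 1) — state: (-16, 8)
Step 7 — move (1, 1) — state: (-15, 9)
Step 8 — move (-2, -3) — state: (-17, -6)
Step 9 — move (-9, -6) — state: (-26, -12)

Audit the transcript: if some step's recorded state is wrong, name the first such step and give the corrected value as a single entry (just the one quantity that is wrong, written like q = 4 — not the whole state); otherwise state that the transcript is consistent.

step 8, y = 6

step 1: x = 0 + (-5) = -5, y = -3 + (3) = 0 -> in agreement
step 2: x = -5 + (-1) = -6, y = 0 + (-5) = -5 -> agrees with the transcript
step 3: x = -6 + (-5) = -11, y = -5 + (6) = 1 -> consistent with the transcript
step 4: x = -11 + (2) = -9, y = 1 + (-2) = -1 -> same as recorded
step 5: x = -9 + (-7) = -16, y = -1 + (8) = 7 -> agrees with the transcript
step 6: x = -16 + (0) = -16, y = 7 + (1) = 8 -> same as recorded
step 7: x = -16 + (1) = -15, y = 8 + (1) = 9 -> checks out
step 8: x = -15 + (-2) = -17, y = 9 + (-3) = 6 -> a discrepancy with the transcript
The earliest wrong entry is at step 8: it should read y = 6.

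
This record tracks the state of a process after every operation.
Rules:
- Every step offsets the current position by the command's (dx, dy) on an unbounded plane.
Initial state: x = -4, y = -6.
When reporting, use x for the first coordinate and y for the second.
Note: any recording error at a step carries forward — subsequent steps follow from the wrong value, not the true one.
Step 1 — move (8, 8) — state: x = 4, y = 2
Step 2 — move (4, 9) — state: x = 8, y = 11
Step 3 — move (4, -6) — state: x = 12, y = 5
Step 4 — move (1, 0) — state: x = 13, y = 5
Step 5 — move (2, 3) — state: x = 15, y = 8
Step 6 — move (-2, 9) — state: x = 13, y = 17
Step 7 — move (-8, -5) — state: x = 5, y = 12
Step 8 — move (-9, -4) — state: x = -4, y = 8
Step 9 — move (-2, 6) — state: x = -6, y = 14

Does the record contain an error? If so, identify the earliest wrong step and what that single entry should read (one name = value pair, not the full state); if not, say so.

Step 1: x = -4 + (8) = 4, y = -6 + (8) = 2 — matches.
Step 2: x = 4 + (4) = 8, y = 2 + (9) = 11 — no discrepancy.
Step 3: x = 8 + (4) = 12, y = 11 + (-6) = 5 — no discrepancy.
Step 4: x = 12 + (1) = 13, y = 5 + (0) = 5 — checks out.
Step 5: x = 13 + (2) = 15, y = 5 + (3) = 8 — checks out.
Step 6: x = 15 + (-2) = 13, y = 8 + (9) = 17 — verified.
Step 7: x = 13 + (-8) = 5, y = 17 + (-5) = 12 — confirmed correct.
Step 8: x = 5 + (-9) = -4, y = 12 + (-4) = 8 — matches.
Step 9: x = -4 + (-2) = -6, y = 8 + (6) = 14 — exactly as logged.
All steps check out; nothing to correct.

no error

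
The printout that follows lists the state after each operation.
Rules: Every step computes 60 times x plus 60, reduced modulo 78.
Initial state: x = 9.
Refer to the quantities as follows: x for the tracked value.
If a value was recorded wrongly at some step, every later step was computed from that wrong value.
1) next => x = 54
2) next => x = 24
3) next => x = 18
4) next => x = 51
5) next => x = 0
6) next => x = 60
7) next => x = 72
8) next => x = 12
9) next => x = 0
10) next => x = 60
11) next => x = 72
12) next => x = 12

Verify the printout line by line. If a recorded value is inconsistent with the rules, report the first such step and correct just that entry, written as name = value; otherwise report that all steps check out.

1. x = (60*9 + 60) mod 78 = 54 (same as recorded)
2. x = (60*54 + 60) mod 78 = 24 (exactly as logged)
3. x = (60*24 + 60) mod 78 = 18 (same as recorded)
4. x = (60*18 + 60) mod 78 = 48 (the printout disagrees here)
Step 4 is the first one off; corrected, x = 48.

step 4, x = 48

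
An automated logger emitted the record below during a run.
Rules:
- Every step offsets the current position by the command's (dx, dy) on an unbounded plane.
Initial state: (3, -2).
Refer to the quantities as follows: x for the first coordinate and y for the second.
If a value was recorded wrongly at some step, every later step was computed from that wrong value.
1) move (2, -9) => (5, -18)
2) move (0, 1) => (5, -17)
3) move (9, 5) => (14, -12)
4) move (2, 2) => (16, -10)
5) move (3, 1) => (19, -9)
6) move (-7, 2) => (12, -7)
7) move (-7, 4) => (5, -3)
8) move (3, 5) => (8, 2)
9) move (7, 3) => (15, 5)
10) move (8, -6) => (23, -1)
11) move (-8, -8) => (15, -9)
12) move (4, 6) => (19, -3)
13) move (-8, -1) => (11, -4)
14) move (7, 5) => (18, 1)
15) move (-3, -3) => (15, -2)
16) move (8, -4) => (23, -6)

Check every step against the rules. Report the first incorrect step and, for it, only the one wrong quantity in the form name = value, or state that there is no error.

step 1, y = -11

step 1: x = 3 + (2) = 5, y = -2 + (-9) = -11 -> the recorded entry deviates here
Step 1 is the first one off; corrected, y = -11.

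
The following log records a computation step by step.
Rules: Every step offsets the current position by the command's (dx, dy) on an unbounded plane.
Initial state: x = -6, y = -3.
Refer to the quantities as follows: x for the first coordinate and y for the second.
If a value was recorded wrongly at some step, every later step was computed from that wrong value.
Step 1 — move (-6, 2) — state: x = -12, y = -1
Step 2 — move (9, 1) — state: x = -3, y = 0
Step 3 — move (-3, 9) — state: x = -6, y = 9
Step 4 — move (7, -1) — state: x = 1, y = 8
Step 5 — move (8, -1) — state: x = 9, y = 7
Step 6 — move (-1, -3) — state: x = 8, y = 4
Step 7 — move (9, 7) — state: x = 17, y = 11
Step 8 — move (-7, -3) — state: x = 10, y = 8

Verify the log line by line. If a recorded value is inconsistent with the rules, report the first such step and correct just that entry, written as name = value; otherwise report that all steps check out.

no error

1. x = -6 + (-6) = -12, y = -3 + (2) = -1 (agrees with the log)
2. x = -12 + (9) = -3, y = -1 + (1) = 0 (no discrepancy)
3. x = -3 + (-3) = -6, y = 0 + (9) = 9 (matches)
4. x = -6 + (7) = 1, y = 9 + (-1) = 8 (confirmed correct)
5. x = 1 + (8) = 9, y = 8 + (-1) = 7 (exactly as logged)
6. x = 9 + (-1) = 8, y = 7 + (-3) = 4 (confirmed correct)
7. x = 8 + (9) = 17, y = 4 + (7) = 11 (no discrepancy)
8. x = 17 + (-7) = 10, y = 11 + (-3) = 8 (no discrepancy)
No step deviates from the rules.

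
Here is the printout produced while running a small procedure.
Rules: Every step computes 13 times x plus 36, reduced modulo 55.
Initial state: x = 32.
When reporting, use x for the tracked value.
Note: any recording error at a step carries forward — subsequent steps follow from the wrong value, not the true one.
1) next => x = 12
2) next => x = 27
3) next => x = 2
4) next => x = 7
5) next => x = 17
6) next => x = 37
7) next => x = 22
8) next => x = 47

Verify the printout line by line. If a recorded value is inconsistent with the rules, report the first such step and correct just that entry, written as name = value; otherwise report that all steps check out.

Step 1: x = (13*32 + 36) mod 55 = 12 — checks out.
Step 2: x = (13*12 + 36) mod 55 = 27 — agrees with the printout.
Step 3: x = (13*27 + 36) mod 55 = 2 — exactly as logged.
Step 4: x = (13*2 + 36) mod 55 = 7 — no discrepancy.
Step 5: x = (13*7 + 36) mod 55 = 17 — no discrepancy.
Step 6: x = (13*17 + 36) mod 55 = 37 — consistent with the printout.
Step 7: x = (13*37 + 36) mod 55 = 22 — no discrepancy.
Step 8: x = (13*22 + 36) mod 55 = 47 — verified.
The whole run recomputes cleanly — no discrepancies.

no error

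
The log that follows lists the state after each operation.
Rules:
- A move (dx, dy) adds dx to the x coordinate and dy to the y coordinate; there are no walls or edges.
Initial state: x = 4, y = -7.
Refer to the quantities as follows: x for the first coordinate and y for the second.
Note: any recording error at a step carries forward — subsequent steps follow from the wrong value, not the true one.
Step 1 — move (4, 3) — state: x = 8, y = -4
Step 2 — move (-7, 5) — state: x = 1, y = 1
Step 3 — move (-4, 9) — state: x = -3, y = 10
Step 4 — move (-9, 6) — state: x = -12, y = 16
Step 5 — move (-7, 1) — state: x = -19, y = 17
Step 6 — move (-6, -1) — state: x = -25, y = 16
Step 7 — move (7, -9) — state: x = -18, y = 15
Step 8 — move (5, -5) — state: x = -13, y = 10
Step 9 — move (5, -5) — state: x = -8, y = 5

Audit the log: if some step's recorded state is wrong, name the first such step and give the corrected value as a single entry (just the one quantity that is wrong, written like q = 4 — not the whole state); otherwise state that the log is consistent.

step 7, y = 7

Step 1: x = 4 + (4) = 8, y = -7 + (3) = -4 — matches.
Step 2: x = 8 + (-7) = 1, y = -4 + (5) = 1 — verified.
Step 3: x = 1 + (-4) = -3, y = 1 + (9) = 10 — same as recorded.
Step 4: x = -3 + (-9) = -12, y = 10 + (6) = 16 — verified.
Step 5: x = -12 + (-7) = -19, y = 16 + (1) = 17 — same as recorded.
Step 6: x = -19 + (-6) = -25, y = 17 + (-1) = 16 — no discrepancy.
Step 7: x = -25 + (7) = -18, y = 16 + (-9) = 7 — a discrepancy with the log.
First incorrect step: 7; the correct value is y = 7.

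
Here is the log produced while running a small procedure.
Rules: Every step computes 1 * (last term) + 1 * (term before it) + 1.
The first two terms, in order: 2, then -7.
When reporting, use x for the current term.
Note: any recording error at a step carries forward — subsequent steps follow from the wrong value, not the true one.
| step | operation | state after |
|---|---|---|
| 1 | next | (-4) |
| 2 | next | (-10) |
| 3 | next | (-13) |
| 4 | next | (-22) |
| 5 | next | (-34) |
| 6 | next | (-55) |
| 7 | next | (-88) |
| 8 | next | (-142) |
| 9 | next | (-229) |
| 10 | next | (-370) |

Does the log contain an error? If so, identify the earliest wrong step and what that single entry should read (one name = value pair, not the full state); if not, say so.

Recomputing the run from the initial state:
step 1: x = -4
step 2: x = -10
step 3: x = -13
step 4: x = -22
step 5: x = -34
step 6: x = -55
step 7: x = -88
step 8: x = -142
step 9: x = -229
step 10: x = -370
This matches the log at every step.

no error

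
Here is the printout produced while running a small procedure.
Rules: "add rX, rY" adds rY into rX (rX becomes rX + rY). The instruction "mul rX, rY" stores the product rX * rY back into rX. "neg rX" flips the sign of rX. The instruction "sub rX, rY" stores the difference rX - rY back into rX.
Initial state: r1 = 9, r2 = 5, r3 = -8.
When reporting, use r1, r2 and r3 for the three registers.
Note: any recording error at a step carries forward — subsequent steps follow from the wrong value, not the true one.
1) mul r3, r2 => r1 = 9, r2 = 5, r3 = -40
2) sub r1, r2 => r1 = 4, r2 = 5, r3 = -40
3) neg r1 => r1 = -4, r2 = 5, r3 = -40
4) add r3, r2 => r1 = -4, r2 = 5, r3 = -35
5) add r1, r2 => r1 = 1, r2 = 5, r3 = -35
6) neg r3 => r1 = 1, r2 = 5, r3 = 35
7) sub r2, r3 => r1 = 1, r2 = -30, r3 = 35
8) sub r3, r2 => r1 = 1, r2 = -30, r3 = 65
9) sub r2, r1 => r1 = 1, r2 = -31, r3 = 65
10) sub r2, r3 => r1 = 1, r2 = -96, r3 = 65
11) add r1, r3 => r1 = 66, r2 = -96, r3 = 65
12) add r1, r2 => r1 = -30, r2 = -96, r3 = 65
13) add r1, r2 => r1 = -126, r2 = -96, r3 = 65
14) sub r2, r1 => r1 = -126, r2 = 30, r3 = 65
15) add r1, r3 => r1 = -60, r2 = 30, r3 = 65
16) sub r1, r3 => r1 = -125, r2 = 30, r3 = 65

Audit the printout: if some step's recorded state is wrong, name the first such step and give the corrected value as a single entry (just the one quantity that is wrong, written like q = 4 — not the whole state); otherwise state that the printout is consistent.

Step 1: r3 = -8 * 5 = -40 — exactly as logged.
Step 2: r1 = 9 - 5 = 4 — agrees with the printout.
Step 3: r1 = -(4) = -4 — exactly as logged.
Step 4: r3 = -40 + 5 = -35 — agrees with the printout.
Step 5: r1 = -4 + 5 = 1 — verified.
Step 6: r3 = -(-35) = 35 — confirmed correct.
Step 7: r2 = 5 - 35 = -30 — verified.
Step 8: r3 = 35 - -30 = 65 — matches.
Step 9: r2 = -30 - 1 = -31 — matches.
Step 10: r2 = -31 - 65 = -96 — same as recorded.
Step 11: r1 = 1 + 65 = 66 — matches.
Step 12: r1 = 66 + -96 = -30 — in agreement.
Step 13: r1 = -30 + -96 = -126 — matches.
Step 14: r2 = -96 - -126 = 30 — consistent with the printout.
Step 15: r1 = -126 + 65 = -61 — not what was recorded.
Step 15 is the first one off; corrected, r1 = -61.

step 15, r1 = -61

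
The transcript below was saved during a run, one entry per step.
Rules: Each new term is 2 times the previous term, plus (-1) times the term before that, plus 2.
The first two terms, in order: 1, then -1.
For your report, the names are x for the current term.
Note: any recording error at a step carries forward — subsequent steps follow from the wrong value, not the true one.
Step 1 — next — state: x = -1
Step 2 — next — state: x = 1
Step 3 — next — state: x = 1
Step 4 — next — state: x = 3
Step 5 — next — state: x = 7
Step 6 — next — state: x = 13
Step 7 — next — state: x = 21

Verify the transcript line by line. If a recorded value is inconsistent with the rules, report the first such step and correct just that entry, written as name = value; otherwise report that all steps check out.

step 3, x = 5

step 1: x = 2*(-1) + (-1)*(1) + (2) = -1 -> exactly as logged
step 2: x = 2*(-1) + (-1)*(-1) + (2) = 1 -> consistent with the transcript
step 3: x = 2*(1) + (-1)*(-1) + (2) = 5 -> the entry is off here
The audit stops at step 3: the recorded entry is wrong and should be x = 5.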